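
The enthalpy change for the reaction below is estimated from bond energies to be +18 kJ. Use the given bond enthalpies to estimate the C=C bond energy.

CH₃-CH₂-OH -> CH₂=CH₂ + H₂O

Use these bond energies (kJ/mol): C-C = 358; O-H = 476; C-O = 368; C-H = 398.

Let D be the C=C bond energy.
Σ(broken) = 1×358 + 5×398 + 1×368 + 1×476 = 3192
Σ(formed) = 4×398 + 1×D + 2×476 = 2544 + D
ΔH = Σ(broken) − Σ(formed) = (3192) − (2544 + D) = +648 − D
Setting this equal to +18 kJ gives D = 630 kJ/mol.

D(C=C) ≈ 630 kJ/mol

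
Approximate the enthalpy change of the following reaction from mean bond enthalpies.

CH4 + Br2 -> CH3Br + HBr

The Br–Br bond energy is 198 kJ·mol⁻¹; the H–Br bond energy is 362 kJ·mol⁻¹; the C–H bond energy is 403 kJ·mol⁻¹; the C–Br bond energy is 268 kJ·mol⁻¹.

ΔH ≈ −29 kJ

Bonds broken (reactants):
  Br–Br: 1 × 198 = 198
  C–H: 4 × 403 = 1612
  Σ(broken) = 1810 kJ
Bonds formed (products):
  C–Br: 1 × 268 = 268
  C–H: 3 × 403 = 1209
  H–Br: 1 × 362 = 362
  Σ(formed) = 1839 kJ
ΔH = Σ(broken) − Σ(formed) = 1810 − 1839 = −29 kJ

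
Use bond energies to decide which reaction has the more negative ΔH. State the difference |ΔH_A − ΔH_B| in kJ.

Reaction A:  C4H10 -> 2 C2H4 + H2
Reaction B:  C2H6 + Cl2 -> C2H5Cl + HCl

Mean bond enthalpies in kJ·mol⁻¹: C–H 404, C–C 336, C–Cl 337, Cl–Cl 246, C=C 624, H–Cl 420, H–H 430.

Reaction A:
  Bonds broken (reactants):
    C–C: 3 × 336 = 1008
    C–H: 10 × 404 = 4040
    Σ(broken) = 5048 kJ
  Bonds formed (products):
    C–H: 8 × 404 = 3232
    C=C: 2 × 624 = 1248
    H–H: 1 × 430 = 430
    Σ(formed) = 4910 kJ
  ΔH_A = 5048 − 4910 = +138 kJ
Reaction B:
  Bonds broken (reactants):
    C–C: 1 × 336 = 336
    C–H: 6 × 404 = 2424
    Cl–Cl: 1 × 246 = 246
    Σ(broken) = 3006 kJ
  Bonds formed (products):
    C–C: 1 × 336 = 336
    C–Cl: 1 × 337 = 337
    C–H: 5 × 404 = 2020
    H–Cl: 1 × 420 = 420
    Σ(formed) = 3113 kJ
  ΔH_B = 3006 − 3113 = −107 kJ
ΔH_A − ΔH_B = +245 kJ, so reaction B has the more negative ΔH; |ΔH_A − ΔH_B| = 245 kJ.

Reaction B, by 245 kJ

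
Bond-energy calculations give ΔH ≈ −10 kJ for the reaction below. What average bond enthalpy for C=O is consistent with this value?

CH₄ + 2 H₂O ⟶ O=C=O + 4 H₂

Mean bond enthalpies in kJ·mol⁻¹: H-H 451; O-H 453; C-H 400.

D(C=O) ≈ 809 kJ/mol

Let D be the C=O bond energy.
Σ(broken) = 4×400 + 4×453 = 3412
Σ(formed) = 2×D + 4×451 = 1804 + 2D
ΔH = Σ(broken) − Σ(formed) = (3412) − (1804 + 2D) = +1608 − 2D
Setting this equal to −10 kJ gives 2D = 1618, so D = 809 kJ/mol.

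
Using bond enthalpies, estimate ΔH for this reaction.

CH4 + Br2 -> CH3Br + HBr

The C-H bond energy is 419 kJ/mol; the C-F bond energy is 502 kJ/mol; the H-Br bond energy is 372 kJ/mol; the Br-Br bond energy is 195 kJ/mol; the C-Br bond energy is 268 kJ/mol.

ΔH ≈ −26 kJ

Bonds broken (reactants):
  Br-Br: 1 × 195 = 195
  C-H: 4 × 419 = 1676
  Σ(broken) = 1871 kJ
Bonds formed (products):
  C-Br: 1 × 268 = 268
  C-H: 3 × 419 = 1257
  H-Br: 1 × 372 = 372
  Σ(formed) = 1897 kJ
ΔH = Σ(broken) − Σ(formed) = 1871 − 1897 = −26 kJ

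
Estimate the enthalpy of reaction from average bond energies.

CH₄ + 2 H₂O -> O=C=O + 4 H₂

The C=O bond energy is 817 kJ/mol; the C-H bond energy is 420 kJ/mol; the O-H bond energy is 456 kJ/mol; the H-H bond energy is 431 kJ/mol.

ΔH ≈ +146 kJ

Bonds broken (reactants):
  C-H: 4 × 420 = 1680
  O-H: 4 × 456 = 1824
  Σ(broken) = 3504 kJ
Bonds formed (products):
  C=O: 2 × 817 = 1634
  H-H: 4 × 431 = 1724
  Σ(formed) = 3358 kJ
ΔH = Σ(broken) − Σ(formed) = 3504 − 3358 = +146 kJ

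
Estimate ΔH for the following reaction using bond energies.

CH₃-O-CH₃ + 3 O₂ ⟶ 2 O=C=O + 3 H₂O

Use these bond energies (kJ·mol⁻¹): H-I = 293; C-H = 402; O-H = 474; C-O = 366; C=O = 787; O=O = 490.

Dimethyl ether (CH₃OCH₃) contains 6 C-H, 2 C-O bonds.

ΔH ≈ −1378 kJ

Bonds broken (reactants):
  C-H: 6 × 402 = 2412
  C-O: 2 × 366 = 732
  O=O: 3 × 490 = 1470
  Σ(broken) = 4614 kJ
Bonds formed (products):
  C=O: 4 × 787 = 3148
  O-H: 6 × 474 = 2844
  Σ(formed) = 5992 kJ
ΔH = Σ(broken) − Σ(formed) = 4614 − 5992 = −1378 kJ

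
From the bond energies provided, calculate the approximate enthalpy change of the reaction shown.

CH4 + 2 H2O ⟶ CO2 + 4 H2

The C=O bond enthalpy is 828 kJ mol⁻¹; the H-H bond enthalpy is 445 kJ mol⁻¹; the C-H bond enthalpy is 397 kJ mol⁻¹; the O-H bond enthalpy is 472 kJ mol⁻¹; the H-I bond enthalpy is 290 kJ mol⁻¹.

Bonds broken (reactants):
  C-H: 4 × 397 = 1588
  O-H: 4 × 472 = 1888
  Σ(broken) = 3476 kJ
Bonds formed (products):
  C=O: 2 × 828 = 1656
  H-H: 4 × 445 = 1780
  Σ(formed) = 3436 kJ
ΔH = Σ(broken) − Σ(formed) = 3476 − 3436 = +40 kJ

ΔH ≈ +40 kJ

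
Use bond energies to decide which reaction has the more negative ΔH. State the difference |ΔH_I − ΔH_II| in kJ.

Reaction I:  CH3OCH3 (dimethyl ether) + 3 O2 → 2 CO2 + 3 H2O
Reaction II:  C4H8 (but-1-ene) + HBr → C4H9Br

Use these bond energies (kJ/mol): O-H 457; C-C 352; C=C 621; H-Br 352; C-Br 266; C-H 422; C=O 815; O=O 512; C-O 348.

Reaction I, by 1171 kJ

Reaction I:
  Bonds broken (reactants):
    C-H: 6 × 422 = 2532
    C-O: 2 × 348 = 696
    O=O: 3 × 512 = 1536
    Σ(broken) = 4764 kJ
  Bonds formed (products):
    C=O: 4 × 815 = 3260
    O-H: 6 × 457 = 2742
    Σ(formed) = 6002 kJ
  ΔH_I = 4764 − 6002 = −1238 kJ
Reaction II:
  Bonds broken (reactants):
    C-C: 2 × 352 = 704
    C-H: 8 × 422 = 3376
    C=C: 1 × 621 = 621
    H-Br: 1 × 352 = 352
    Σ(broken) = 5053 kJ
  Bonds formed (products):
    C-Br: 1 × 266 = 266
    C-C: 3 × 352 = 1056
    C-H: 9 × 422 = 3798
    Σ(formed) = 5120 kJ
  ΔH_II = 5053 − 5120 = −67 kJ
ΔH_I − ΔH_II = −1171 kJ, so reaction I has the more negative ΔH; |ΔH_I − ΔH_II| = 1171 kJ.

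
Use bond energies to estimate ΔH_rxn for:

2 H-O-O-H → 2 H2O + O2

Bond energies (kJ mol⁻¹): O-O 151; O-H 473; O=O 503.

Bonds broken (reactants):
  O-H: 4 × 473 = 1892
  O-O: 2 × 151 = 302
  Σ(broken) = 2194 kJ
Bonds formed (products):
  O-H: 4 × 473 = 1892
  O=O: 1 × 503 = 503
  Σ(formed) = 2395 kJ
ΔH = Σ(broken) − Σ(formed) = 2194 − 2395 = −201 kJ

ΔH ≈ −201 kJ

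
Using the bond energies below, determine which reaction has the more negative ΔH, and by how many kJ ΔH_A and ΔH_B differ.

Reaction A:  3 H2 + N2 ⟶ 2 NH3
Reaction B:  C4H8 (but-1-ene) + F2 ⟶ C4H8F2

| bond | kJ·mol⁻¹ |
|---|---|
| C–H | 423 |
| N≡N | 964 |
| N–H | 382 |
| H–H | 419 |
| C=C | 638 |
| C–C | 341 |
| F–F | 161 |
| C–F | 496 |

Reaction B, by 463 kJ

Reaction A:
  Bonds broken (reactants):
    H–H: 3 × 419 = 1257
    N≡N: 1 × 964 = 964
    Σ(broken) = 2221 kJ
  Bonds formed (products):
    N–H: 6 × 382 = 2292
    Σ(formed) = 2292 kJ
  ΔH_A = 2221 − 2292 = −71 kJ
Reaction B:
  Bonds broken (reactants):
    C–C: 2 × 341 = 682
    C–H: 8 × 423 = 3384
    C=C: 1 × 638 = 638
    F–F: 1 × 161 = 161
    Σ(broken) = 4865 kJ
  Bonds formed (products):
    C–C: 3 × 341 = 1023
    C–F: 2 × 496 = 992
    C–H: 8 × 423 = 3384
    Σ(formed) = 5399 kJ
  ΔH_B = 4865 − 5399 = −534 kJ
ΔH_A − ΔH_B = +463 kJ, so reaction B has the more negative ΔH; |ΔH_A − ΔH_B| = 463 kJ.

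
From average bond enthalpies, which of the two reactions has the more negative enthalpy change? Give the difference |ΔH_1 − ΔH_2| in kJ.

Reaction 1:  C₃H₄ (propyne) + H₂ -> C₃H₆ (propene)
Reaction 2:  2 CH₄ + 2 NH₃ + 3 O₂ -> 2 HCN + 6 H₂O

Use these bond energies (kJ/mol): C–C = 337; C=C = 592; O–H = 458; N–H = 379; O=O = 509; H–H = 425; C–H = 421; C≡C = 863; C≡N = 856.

Reaction 2, by 735 kJ

Reaction 1:
  Bonds broken (reactants):
    C≡C: 1 × 863 = 863
    C–C: 1 × 337 = 337
    C–H: 4 × 421 = 1684
    H–H: 1 × 425 = 425
    Σ(broken) = 3309 kJ
  Bonds formed (products):
    C–C: 1 × 337 = 337
    C–H: 6 × 421 = 2526
    C=C: 1 × 592 = 592
    Σ(formed) = 3455 kJ
  ΔH_1 = 3309 − 3455 = −146 kJ
Reaction 2:
  Bonds broken (reactants):
    C–H: 8 × 421 = 3368
    N–H: 6 × 379 = 2274
    O=O: 3 × 509 = 1527
    Σ(broken) = 7169 kJ
  Bonds formed (products):
    C≡N: 2 × 856 = 1712
    C–H: 2 × 421 = 842
    O–H: 12 × 458 = 5496
    Σ(formed) = 8050 kJ
  ΔH_2 = 7169 − 8050 = −881 kJ
ΔH_1 − ΔH_2 = +735 kJ, so reaction 2 has the more negative ΔH; |ΔH_1 − ΔH_2| = 735 kJ.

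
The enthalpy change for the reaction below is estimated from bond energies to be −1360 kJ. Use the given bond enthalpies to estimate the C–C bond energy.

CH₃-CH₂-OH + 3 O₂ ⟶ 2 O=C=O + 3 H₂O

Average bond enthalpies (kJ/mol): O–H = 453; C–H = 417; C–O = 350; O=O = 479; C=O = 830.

Let D be the C–C bond energy.
Σ(broken) = 1×D + 5×417 + 1×350 + 1×453 + 3×479 = 4325 + D
Σ(formed) = 4×830 + 6×453 = 6038
ΔH = Σ(broken) − Σ(formed) = (4325 + D) − (6038) = −1713 + D
Setting this equal to −1360 kJ gives D = 353 kJ/mol.

D(C–C) ≈ 353 kJ/mol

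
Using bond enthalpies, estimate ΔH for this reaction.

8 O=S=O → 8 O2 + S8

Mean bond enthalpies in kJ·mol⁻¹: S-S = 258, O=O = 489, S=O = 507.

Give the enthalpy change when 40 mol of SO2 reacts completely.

ΔH = +10680 kJ

Bonds broken (reactants):
  S=O: 16 × 507 = 8112
  Σ(broken) = 8112 kJ
Bonds formed (products):
  O=O: 8 × 489 = 3912
  S-S: 8 × 258 = 2064
  Σ(formed) = 5976 kJ
ΔH = Σ(broken) − Σ(formed) = 8112 − 5976 = +2136 kJ
For 5× the reaction as written: 5 × (+2136) = +10680 kJ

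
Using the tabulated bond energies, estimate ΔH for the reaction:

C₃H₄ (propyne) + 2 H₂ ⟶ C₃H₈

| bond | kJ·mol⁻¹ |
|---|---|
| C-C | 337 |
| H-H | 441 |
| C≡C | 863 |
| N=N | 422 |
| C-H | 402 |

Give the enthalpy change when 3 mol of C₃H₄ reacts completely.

Bonds broken (reactants):
  C≡C: 1 × 863 = 863
  C-C: 1 × 337 = 337
  C-H: 4 × 402 = 1608
  H-H: 2 × 441 = 882
  Σ(broken) = 3690 kJ
Bonds formed (products):
  C-C: 2 × 337 = 674
  C-H: 8 × 402 = 3216
  Σ(formed) = 3890 kJ
ΔH = Σ(broken) − Σ(formed) = 3690 − 3890 = −200 kJ
For 3× the reaction as written: 3 × (−200) = −600 kJ

ΔH = −600 kJ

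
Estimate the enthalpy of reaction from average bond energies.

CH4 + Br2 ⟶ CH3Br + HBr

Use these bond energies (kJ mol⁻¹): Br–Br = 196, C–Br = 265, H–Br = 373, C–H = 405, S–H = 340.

Bonds broken (reactants):
  Br–Br: 1 × 196 = 196
  C–H: 4 × 405 = 1620
  Σ(broken) = 1816 kJ
Bonds formed (products):
  C–Br: 1 × 265 = 265
  C–H: 3 × 405 = 1215
  H–Br: 1 × 373 = 373
  Σ(formed) = 1853 kJ
ΔH = Σ(broken) − Σ(formed) = 1816 − 1853 = −37 kJ

ΔH ≈ −37 kJ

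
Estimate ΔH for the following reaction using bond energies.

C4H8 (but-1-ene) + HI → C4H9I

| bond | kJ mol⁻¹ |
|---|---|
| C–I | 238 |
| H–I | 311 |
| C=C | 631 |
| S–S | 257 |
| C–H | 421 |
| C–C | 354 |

Bonds broken (reactants):
  C–C: 2 × 354 = 708
  C–H: 8 × 421 = 3368
  C=C: 1 × 631 = 631
  H–I: 1 × 311 = 311
  Σ(broken) = 5018 kJ
Bonds formed (products):
  C–C: 3 × 354 = 1062
  C–H: 9 × 421 = 3789
  C–I: 1 × 238 = 238
  Σ(formed) = 5089 kJ
ΔH = Σ(broken) − Σ(formed) = 5018 − 5089 = −71 kJ

ΔH ≈ −71 kJ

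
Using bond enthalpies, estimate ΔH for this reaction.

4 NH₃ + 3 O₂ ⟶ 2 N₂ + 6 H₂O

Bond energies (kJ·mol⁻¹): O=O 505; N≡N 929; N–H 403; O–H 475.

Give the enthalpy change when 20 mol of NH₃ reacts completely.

ΔH = −6035 kJ

Bonds broken (reactants):
  N–H: 12 × 403 = 4836
  O=O: 3 × 505 = 1515
  Σ(broken) = 6351 kJ
Bonds formed (products):
  N≡N: 2 × 929 = 1858
  O–H: 12 × 475 = 5700
  Σ(formed) = 7558 kJ
ΔH = Σ(broken) − Σ(formed) = 6351 − 7558 = −1207 kJ
For 5× the reaction as written: 5 × (−1207) = −6035 kJ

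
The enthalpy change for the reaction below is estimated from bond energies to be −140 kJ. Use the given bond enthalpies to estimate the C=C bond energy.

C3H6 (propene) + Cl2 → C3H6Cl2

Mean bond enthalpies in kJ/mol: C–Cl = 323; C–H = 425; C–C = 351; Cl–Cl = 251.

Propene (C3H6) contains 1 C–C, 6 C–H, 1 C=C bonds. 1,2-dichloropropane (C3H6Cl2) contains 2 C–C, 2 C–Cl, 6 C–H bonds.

D(C=C) ≈ 606 kJ/mol

Let D be the C=C bond energy.
Σ(broken) = 1×351 + 6×425 + 1×D + 1×251 = 3152 + D
Σ(formed) = 2×351 + 2×323 + 6×425 = 3898
ΔH = Σ(broken) − Σ(formed) = (3152 + D) − (3898) = −746 + D
Setting this equal to −140 kJ gives D = 606 kJ/mol.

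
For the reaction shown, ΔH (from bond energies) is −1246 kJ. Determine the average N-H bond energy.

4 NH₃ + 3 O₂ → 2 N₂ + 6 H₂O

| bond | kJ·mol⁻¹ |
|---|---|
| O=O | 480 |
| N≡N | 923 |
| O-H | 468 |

Let D be the N-H bond energy.
Σ(broken) = 12×D + 3×480 = 1440 + 12D
Σ(formed) = 2×923 + 12×468 = 7462
ΔH = Σ(broken) − Σ(formed) = (1440 + 12D) − (7462) = −6022 + 12D
Setting this equal to −1246 kJ gives 12D = 4776, so D = 398 kJ/mol.

D(N-H) ≈ 398 kJ/mol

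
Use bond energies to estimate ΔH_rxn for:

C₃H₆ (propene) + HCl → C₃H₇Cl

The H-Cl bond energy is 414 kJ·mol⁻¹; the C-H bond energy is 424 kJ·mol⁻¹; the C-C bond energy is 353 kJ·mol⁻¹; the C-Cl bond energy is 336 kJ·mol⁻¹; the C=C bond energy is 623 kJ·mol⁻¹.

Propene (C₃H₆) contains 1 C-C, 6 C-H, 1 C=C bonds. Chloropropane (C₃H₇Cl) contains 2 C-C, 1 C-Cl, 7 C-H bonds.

ΔH ≈ −76 kJ

Bonds broken (reactants):
  C-C: 1 × 353 = 353
  C-H: 6 × 424 = 2544
  C=C: 1 × 623 = 623
  H-Cl: 1 × 414 = 414
  Σ(broken) = 3934 kJ
Bonds formed (products):
  C-C: 2 × 353 = 706
  C-Cl: 1 × 336 = 336
  C-H: 7 × 424 = 2968
  Σ(formed) = 4010 kJ
ΔH = Σ(broken) − Σ(formed) = 3934 − 4010 = −76 kJ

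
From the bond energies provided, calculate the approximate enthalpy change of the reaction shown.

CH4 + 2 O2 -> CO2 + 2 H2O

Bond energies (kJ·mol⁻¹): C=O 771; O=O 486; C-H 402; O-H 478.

Bonds broken (reactants):
  C-H: 4 × 402 = 1608
  O=O: 2 × 486 = 972
  Σ(broken) = 2580 kJ
Bonds formed (products):
  C=O: 2 × 771 = 1542
  O-H: 4 × 478 = 1912
  Σ(formed) = 3454 kJ
ΔH = Σ(broken) − Σ(formed) = 2580 − 3454 = −874 kJ

ΔH ≈ −874 kJ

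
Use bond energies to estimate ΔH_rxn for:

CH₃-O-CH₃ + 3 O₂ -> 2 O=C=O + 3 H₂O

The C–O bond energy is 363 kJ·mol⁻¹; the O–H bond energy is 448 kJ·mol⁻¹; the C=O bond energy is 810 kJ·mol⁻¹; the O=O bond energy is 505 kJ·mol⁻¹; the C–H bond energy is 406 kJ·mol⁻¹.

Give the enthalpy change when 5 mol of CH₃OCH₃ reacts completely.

Bonds broken (reactants):
  C–H: 6 × 406 = 2436
  C–O: 2 × 363 = 726
  O=O: 3 × 505 = 1515
  Σ(broken) = 4677 kJ
Bonds formed (products):
  C=O: 4 × 810 = 3240
  O–H: 6 × 448 = 2688
  Σ(formed) = 5928 kJ
ΔH = Σ(broken) − Σ(formed) = 4677 − 5928 = −1251 kJ
For 5× the reaction as written: 5 × (−1251) = −6255 kJ

ΔH = −6255 kJ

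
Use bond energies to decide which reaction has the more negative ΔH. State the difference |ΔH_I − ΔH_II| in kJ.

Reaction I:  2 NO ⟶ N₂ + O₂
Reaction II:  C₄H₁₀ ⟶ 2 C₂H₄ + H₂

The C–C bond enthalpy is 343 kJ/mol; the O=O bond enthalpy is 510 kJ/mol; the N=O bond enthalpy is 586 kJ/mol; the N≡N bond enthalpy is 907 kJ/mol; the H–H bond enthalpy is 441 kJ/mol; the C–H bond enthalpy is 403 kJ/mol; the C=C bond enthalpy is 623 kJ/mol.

Reaction I, by 393 kJ

Reaction I:
  Bonds broken (reactants):
    N=O: 2 × 586 = 1172
    Σ(broken) = 1172 kJ
  Bonds formed (products):
    N≡N: 1 × 907 = 907
    O=O: 1 × 510 = 510
    Σ(formed) = 1417 kJ
  ΔH_I = 1172 − 1417 = −245 kJ
Reaction II:
  Bonds broken (reactants):
    C–C: 3 × 343 = 1029
    C–H: 10 × 403 = 4030
    Σ(broken) = 5059 kJ
  Bonds formed (products):
    C–H: 8 × 403 = 3224
    C=C: 2 × 623 = 1246
    H–H: 1 × 441 = 441
    Σ(formed) = 4911 kJ
  ΔH_II = 5059 − 4911 = +148 kJ
ΔH_I − ΔH_II = −393 kJ, so reaction I has the more negative ΔH; |ΔH_I − ΔH_II| = 393 kJ.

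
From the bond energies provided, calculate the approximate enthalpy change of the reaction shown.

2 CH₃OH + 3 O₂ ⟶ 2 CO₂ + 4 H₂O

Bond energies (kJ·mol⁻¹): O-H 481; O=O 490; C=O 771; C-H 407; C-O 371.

ΔH ≈ −1316 kJ

Bonds broken (reactants):
  C-H: 6 × 407 = 2442
  C-O: 2 × 371 = 742
  O-H: 2 × 481 = 962
  O=O: 3 × 490 = 1470
  Σ(broken) = 5616 kJ
Bonds formed (products):
  C=O: 4 × 771 = 3084
  O-H: 8 × 481 = 3848
  Σ(formed) = 6932 kJ
ΔH = Σ(broken) − Σ(formed) = 5616 − 6932 = −1316 kJ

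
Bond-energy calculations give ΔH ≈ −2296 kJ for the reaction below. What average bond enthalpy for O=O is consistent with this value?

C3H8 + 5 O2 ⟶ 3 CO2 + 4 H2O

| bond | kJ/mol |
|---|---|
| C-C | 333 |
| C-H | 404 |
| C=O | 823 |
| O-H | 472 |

D(O=O) ≈ 504 kJ/mol

Let D be the O=O bond energy.
Σ(broken) = 2×333 + 8×404 + 5×D = 3898 + 5D
Σ(formed) = 6×823 + 8×472 = 8714
ΔH = Σ(broken) − Σ(formed) = (3898 + 5D) − (8714) = −4816 + 5D
Setting this equal to −2296 kJ gives 5D = 2520, so D = 504 kJ/mol.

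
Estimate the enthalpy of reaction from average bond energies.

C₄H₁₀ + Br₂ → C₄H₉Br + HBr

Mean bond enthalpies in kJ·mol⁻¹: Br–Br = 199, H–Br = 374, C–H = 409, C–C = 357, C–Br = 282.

ΔH ≈ −48 kJ

Bonds broken (reactants):
  Br–Br: 1 × 199 = 199
  C–C: 3 × 357 = 1071
  C–H: 10 × 409 = 4090
  Σ(broken) = 5360 kJ
Bonds formed (products):
  C–Br: 1 × 282 = 282
  C–C: 3 × 357 = 1071
  C–H: 9 × 409 = 3681
  H–Br: 1 × 374 = 374
  Σ(formed) = 5408 kJ
ΔH = Σ(broken) − Σ(formed) = 5360 − 5408 = −48 kJ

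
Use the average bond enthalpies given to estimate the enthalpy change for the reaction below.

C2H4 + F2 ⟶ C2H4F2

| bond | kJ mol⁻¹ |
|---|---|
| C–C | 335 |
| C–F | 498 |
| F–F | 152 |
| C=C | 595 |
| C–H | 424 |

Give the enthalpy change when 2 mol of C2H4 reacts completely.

Bonds broken (reactants):
  C–H: 4 × 424 = 1696
  C=C: 1 × 595 = 595
  F–F: 1 × 152 = 152
  Σ(broken) = 2443 kJ
Bonds formed (products):
  C–C: 1 × 335 = 335
  C–F: 2 × 498 = 996
  C–H: 4 × 424 = 1696
  Σ(formed) = 3027 kJ
ΔH = Σ(broken) − Σ(formed) = 2443 − 3027 = −584 kJ
For 2× the reaction as written: 2 × (−584) = −1168 kJ

ΔH = −1168 kJ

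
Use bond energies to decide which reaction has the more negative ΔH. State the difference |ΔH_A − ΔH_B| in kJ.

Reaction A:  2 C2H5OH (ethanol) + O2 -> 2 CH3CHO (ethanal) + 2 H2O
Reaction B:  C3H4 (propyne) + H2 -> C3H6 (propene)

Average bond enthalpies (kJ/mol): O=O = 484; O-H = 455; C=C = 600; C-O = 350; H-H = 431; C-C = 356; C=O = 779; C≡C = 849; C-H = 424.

Reaction A, by 268 kJ

Reaction A:
  Bonds broken (reactants):
    C-C: 2 × 356 = 712
    C-H: 10 × 424 = 4240
    C-O: 2 × 350 = 700
    O-H: 2 × 455 = 910
    O=O: 1 × 484 = 484
    Σ(broken) = 7046 kJ
  Bonds formed (products):
    C-C: 2 × 356 = 712
    C-H: 8 × 424 = 3392
    C=O: 2 × 779 = 1558
    O-H: 4 × 455 = 1820
    Σ(formed) = 7482 kJ
  ΔH_A = 7046 − 7482 = −436 kJ
Reaction B:
  Bonds broken (reactants):
    C≡C: 1 × 849 = 849
    C-C: 1 × 356 = 356
    C-H: 4 × 424 = 1696
    H-H: 1 × 431 = 431
    Σ(broken) = 3332 kJ
  Bonds formed (products):
    C-C: 1 × 356 = 356
    C-H: 6 × 424 = 2544
    C=C: 1 × 600 = 600
    Σ(formed) = 3500 kJ
  ΔH_B = 3332 − 3500 = −168 kJ
ΔH_A − ΔH_B = −268 kJ, so reaction A has the more negative ΔH; |ΔH_A − ΔH_B| = 268 kJ.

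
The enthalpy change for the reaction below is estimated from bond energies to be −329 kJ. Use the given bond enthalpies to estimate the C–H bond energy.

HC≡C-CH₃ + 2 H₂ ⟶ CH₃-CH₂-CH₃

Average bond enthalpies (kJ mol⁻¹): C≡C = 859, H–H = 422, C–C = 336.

Let D be the C–H bond energy.
Σ(broken) = 1×859 + 1×336 + 4×D + 2×422 = 2039 + 4D
Σ(formed) = 2×336 + 8×D = 672 + 8D
ΔH = Σ(broken) − Σ(formed) = (2039 + 4D) − (672 + 8D) = +1367 − 4D
Setting this equal to −329 kJ gives 4D = 1696, so D = 424 kJ/mol.

D(C–H) ≈ 424 kJ/mol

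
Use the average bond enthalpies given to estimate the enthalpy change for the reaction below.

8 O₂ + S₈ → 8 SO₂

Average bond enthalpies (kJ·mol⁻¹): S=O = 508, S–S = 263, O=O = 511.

ΔH ≈ −1936 kJ

Bonds broken (reactants):
  O=O: 8 × 511 = 4088
  S–S: 8 × 263 = 2104
  Σ(broken) = 6192 kJ
Bonds formed (products):
  S=O: 16 × 508 = 8128
  Σ(formed) = 8128 kJ
ΔH = Σ(broken) − Σ(formed) = 6192 − 8128 = −1936 kJ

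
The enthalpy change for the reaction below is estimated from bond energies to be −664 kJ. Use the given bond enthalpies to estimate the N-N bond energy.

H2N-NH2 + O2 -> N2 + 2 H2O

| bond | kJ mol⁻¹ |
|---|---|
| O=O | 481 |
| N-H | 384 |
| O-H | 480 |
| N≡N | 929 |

Let D be the N-N bond energy.
Σ(broken) = 4×384 + 1×D + 1×481 = 2017 + D
Σ(formed) = 1×929 + 4×480 = 2849
ΔH = Σ(broken) − Σ(formed) = (2017 + D) − (2849) = −832 + D
Setting this equal to −664 kJ gives D = 168 kJ/mol.

D(N-N) ≈ 168 kJ/mol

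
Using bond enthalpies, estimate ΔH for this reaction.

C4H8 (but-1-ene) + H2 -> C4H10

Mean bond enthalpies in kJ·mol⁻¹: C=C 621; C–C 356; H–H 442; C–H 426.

Bonds broken (reactants):
  C–C: 2 × 356 = 712
  C–H: 8 × 426 = 3408
  C=C: 1 × 621 = 621
  H–H: 1 × 442 = 442
  Σ(broken) = 5183 kJ
Bonds formed (products):
  C–C: 3 × 356 = 1068
  C–H: 10 × 426 = 4260
  Σ(formed) = 5328 kJ
ΔH = Σ(broken) − Σ(formed) = 5183 − 5328 = −145 kJ

ΔH ≈ −145 kJ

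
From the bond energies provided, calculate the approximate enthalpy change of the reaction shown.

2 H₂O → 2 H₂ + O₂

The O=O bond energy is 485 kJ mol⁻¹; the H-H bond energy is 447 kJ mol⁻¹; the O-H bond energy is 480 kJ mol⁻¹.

ΔH ≈ +541 kJ

Bonds broken (reactants):
  O-H: 4 × 480 = 1920
  Σ(broken) = 1920 kJ
Bonds formed (products):
  H-H: 2 × 447 = 894
  O=O: 1 × 485 = 485
  Σ(formed) = 1379 kJ
ΔH = Σ(broken) − Σ(formed) = 1920 − 1379 = +541 kJ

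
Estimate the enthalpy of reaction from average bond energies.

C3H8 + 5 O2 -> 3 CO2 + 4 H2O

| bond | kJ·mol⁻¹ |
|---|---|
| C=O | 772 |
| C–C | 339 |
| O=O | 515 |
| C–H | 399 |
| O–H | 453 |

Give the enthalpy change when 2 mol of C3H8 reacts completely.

ΔH = −3622 kJ

Bonds broken (reactants):
  C–C: 2 × 339 = 678
  C–H: 8 × 399 = 3192
  O=O: 5 × 515 = 2575
  Σ(broken) = 6445 kJ
Bonds formed (products):
  C=O: 6 × 772 = 4632
  O–H: 8 × 453 = 3624
  Σ(formed) = 8256 kJ
ΔH = Σ(broken) − Σ(formed) = 6445 − 8256 = −1811 kJ
For 2× the reaction as written: 2 × (−1811) = −3622 kJ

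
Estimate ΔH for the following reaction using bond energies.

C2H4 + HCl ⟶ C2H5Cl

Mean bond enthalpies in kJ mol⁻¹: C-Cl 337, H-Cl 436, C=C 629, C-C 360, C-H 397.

ΔH ≈ −29 kJ

Bonds broken (reactants):
  C-H: 4 × 397 = 1588
  C=C: 1 × 629 = 629
  H-Cl: 1 × 436 = 436
  Σ(broken) = 2653 kJ
Bonds formed (products):
  C-C: 1 × 360 = 360
  C-Cl: 1 × 337 = 337
  C-H: 5 × 397 = 1985
  Σ(formed) = 2682 kJ
ΔH = Σ(broken) − Σ(formed) = 2653 − 2682 = −29 kJ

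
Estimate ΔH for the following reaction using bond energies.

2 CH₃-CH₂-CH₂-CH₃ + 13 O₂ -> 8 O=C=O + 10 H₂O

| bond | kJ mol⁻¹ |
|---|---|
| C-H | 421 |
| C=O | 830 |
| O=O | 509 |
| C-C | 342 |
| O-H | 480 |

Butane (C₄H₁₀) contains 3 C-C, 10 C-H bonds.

ΔH ≈ −5791 kJ

Bonds broken (reactants):
  C-C: 6 × 342 = 2052
  C-H: 20 × 421 = 8420
  O=O: 13 × 509 = 6617
  Σ(broken) = 17089 kJ
Bonds formed (products):
  C=O: 16 × 830 = 13280
  O-H: 20 × 480 = 9600
  Σ(formed) = 22880 kJ
ΔH = Σ(broken) − Σ(formed) = 17089 − 22880 = −5791 kJ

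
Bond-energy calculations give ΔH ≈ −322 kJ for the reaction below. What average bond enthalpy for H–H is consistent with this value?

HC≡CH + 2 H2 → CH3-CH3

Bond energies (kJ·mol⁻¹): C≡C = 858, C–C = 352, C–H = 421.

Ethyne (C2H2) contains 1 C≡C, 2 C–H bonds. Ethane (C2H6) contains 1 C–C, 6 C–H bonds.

D(H–H) ≈ 428 kJ/mol

Let D be the H–H bond energy.
Σ(broken) = 1×858 + 2×421 + 2×D = 1700 + 2D
Σ(formed) = 1×352 + 6×421 = 2878
ΔH = Σ(broken) − Σ(formed) = (1700 + 2D) − (2878) = −1178 + 2D
Setting this equal to −322 kJ gives 2D = 856, so D = 428 kJ/mol.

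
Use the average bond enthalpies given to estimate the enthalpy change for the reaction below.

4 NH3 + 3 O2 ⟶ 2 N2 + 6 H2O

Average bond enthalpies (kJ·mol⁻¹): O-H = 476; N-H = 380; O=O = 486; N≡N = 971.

Bonds broken (reactants):
  N-H: 12 × 380 = 4560
  O=O: 3 × 486 = 1458
  Σ(broken) = 6018 kJ
Bonds formed (products):
  N≡N: 2 × 971 = 1942
  O-H: 12 × 476 = 5712
  Σ(formed) = 7654 kJ
ΔH = Σ(broken) − Σ(formed) = 6018 − 7654 = −1636 kJ

ΔH ≈ −1636 kJ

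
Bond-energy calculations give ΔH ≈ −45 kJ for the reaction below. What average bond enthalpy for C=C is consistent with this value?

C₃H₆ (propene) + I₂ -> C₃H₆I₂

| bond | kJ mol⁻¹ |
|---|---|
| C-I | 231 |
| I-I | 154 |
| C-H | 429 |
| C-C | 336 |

Let D be the C=C bond energy.
Σ(broken) = 1×336 + 6×429 + 1×D + 1×154 = 3064 + D
Σ(formed) = 2×336 + 6×429 + 2×231 = 3708
ΔH = Σ(broken) − Σ(formed) = (3064 + D) − (3708) = −644 + D
Setting this equal to −45 kJ gives D = 599 kJ/mol.

D(C=C) ≈ 599 kJ/mol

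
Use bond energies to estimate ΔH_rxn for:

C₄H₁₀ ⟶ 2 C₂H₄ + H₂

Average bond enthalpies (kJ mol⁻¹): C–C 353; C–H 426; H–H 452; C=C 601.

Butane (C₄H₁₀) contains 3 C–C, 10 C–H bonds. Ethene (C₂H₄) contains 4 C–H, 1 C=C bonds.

Bonds broken (reactants):
  C–C: 3 × 353 = 1059
  C–H: 10 × 426 = 4260
  Σ(broken) = 5319 kJ
Bonds formed (products):
  C–H: 8 × 426 = 3408
  C=C: 2 × 601 = 1202
  H–H: 1 × 452 = 452
  Σ(formed) = 5062 kJ
ΔH = Σ(broken) − Σ(formed) = 5319 − 5062 = +257 kJ

ΔH ≈ +257 kJ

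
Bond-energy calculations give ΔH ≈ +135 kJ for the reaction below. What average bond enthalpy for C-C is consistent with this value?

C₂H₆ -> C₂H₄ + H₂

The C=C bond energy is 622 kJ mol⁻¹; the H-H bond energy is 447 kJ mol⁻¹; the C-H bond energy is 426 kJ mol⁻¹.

Let D be the C-C bond energy.
Σ(broken) = 1×D + 6×426 = 2556 + D
Σ(formed) = 4×426 + 1×622 + 1×447 = 2773
ΔH = Σ(broken) − Σ(formed) = (2556 + D) − (2773) = −217 + D
Setting this equal to +135 kJ gives D = 352 kJ/mol.

D(C-C) ≈ 352 kJ/mol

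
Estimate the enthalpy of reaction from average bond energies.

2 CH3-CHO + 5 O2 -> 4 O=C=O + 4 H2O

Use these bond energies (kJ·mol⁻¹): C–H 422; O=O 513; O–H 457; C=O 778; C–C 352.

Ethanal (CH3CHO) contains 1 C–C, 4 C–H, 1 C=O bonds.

Bonds broken (reactants):
  C–C: 2 × 352 = 704
  C–H: 8 × 422 = 3376
  C=O: 2 × 778 = 1556
  O=O: 5 × 513 = 2565
  Σ(broken) = 8201 kJ
Bonds formed (products):
  C=O: 8 × 778 = 6224
  O–H: 8 × 457 = 3656
  Σ(formed) = 9880 kJ
ΔH = Σ(broken) − Σ(formed) = 8201 − 9880 = −1679 kJ

ΔH ≈ −1679 kJ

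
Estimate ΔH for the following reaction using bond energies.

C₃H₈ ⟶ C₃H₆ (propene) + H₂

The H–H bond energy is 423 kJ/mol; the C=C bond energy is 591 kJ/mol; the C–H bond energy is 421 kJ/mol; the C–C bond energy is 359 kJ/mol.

ΔH ≈ +187 kJ

Bonds broken (reactants):
  C–C: 2 × 359 = 718
  C–H: 8 × 421 = 3368
  Σ(broken) = 4086 kJ
Bonds formed (products):
  C–C: 1 × 359 = 359
  C–H: 6 × 421 = 2526
  C=C: 1 × 591 = 591
  H–H: 1 × 423 = 423
  Σ(formed) = 3899 kJ
ΔH = Σ(broken) − Σ(formed) = 4086 − 3899 = +187 kJ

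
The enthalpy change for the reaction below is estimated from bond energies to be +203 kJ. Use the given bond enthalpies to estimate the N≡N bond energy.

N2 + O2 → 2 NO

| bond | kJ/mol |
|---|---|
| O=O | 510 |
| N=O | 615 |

Let D be the N≡N bond energy.
Σ(broken) = 1×D + 1×510 = 510 + D
Σ(formed) = 2×615 = 1230
ΔH = Σ(broken) − Σ(formed) = (510 + D) − (1230) = −720 + D
Setting this equal to +203 kJ gives D = 923 kJ/mol.

D(N≡N) ≈ 923 kJ/mol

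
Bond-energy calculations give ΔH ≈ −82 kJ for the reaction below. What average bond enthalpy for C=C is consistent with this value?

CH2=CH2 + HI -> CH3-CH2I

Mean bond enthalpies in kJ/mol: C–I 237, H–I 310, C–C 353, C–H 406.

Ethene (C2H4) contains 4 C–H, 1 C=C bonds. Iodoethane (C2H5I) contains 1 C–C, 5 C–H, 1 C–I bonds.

Let D be the C=C bond energy.
Σ(broken) = 4×406 + 1×D + 1×310 = 1934 + D
Σ(formed) = 1×353 + 5×406 + 1×237 = 2620
ΔH = Σ(broken) − Σ(formed) = (1934 + D) − (2620) = −686 + D
Setting this equal to −82 kJ gives D = 604 kJ/mol.

D(C=C) ≈ 604 kJ/mol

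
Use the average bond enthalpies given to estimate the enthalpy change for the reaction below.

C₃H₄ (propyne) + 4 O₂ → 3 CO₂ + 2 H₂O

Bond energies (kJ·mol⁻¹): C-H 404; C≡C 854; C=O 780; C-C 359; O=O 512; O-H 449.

Bonds broken (reactants):
  C≡C: 1 × 854 = 854
  C-C: 1 × 359 = 359
  C-H: 4 × 404 = 1616
  O=O: 4 × 512 = 2048
  Σ(broken) = 4877 kJ
Bonds formed (products):
  C=O: 6 × 780 = 4680
  O-H: 4 × 449 = 1796
  Σ(formed) = 6476 kJ
ΔH = Σ(broken) − Σ(formed) = 4877 − 6476 = −1599 kJ

ΔH ≈ −1599 kJ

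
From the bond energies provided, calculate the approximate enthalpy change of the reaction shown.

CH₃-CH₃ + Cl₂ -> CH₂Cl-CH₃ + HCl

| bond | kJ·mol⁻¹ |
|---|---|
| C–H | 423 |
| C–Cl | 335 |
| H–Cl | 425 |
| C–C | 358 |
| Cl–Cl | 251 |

ΔH ≈ −86 kJ

Bonds broken (reactants):
  C–C: 1 × 358 = 358
  C–H: 6 × 423 = 2538
  Cl–Cl: 1 × 251 = 251
  Σ(broken) = 3147 kJ
Bonds formed (products):
  C–C: 1 × 358 = 358
  C–Cl: 1 × 335 = 335
  C–H: 5 × 423 = 2115
  H–Cl: 1 × 425 = 425
  Σ(formed) = 3233 kJ
ΔH = Σ(broken) − Σ(formed) = 3147 − 3233 = −86 kJ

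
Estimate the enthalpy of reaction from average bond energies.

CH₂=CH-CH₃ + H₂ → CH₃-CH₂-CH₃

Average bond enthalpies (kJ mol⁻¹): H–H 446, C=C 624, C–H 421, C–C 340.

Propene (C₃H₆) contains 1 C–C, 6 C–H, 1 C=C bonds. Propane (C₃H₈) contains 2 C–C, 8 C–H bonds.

ΔH ≈ −112 kJ

Bonds broken (reactants):
  C–C: 1 × 340 = 340
  C–H: 6 × 421 = 2526
  C=C: 1 × 624 = 624
  H–H: 1 × 446 = 446
  Σ(broken) = 3936 kJ
Bonds formed (products):
  C–C: 2 × 340 = 680
  C–H: 8 × 421 = 3368
  Σ(formed) = 4048 kJ
ΔH = Σ(broken) − Σ(formed) = 3936 − 4048 = −112 kJ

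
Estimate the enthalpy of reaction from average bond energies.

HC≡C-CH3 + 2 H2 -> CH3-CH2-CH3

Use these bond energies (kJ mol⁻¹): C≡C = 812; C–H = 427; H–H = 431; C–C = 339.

Bonds broken (reactants):
  C≡C: 1 × 812 = 812
  C–C: 1 × 339 = 339
  C–H: 4 × 427 = 1708
  H–H: 2 × 431 = 862
  Σ(broken) = 3721 kJ
Bonds formed (products):
  C–C: 2 × 339 = 678
  C–H: 8 × 427 = 3416
  Σ(formed) = 4094 kJ
ΔH = Σ(broken) − Σ(formed) = 3721 − 4094 = −373 kJ

ΔH ≈ −373 kJ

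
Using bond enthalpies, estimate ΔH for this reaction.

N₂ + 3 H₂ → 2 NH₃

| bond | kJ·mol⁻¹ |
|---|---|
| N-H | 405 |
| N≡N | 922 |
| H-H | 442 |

Bonds broken (reactants):
  H-H: 3 × 442 = 1326
  N≡N: 1 × 922 = 922
  Σ(broken) = 2248 kJ
Bonds formed (products):
  N-H: 6 × 405 = 2430
  Σ(formed) = 2430 kJ
ΔH = Σ(broken) − Σ(formed) = 2248 − 2430 = −182 kJ

ΔH ≈ −182 kJ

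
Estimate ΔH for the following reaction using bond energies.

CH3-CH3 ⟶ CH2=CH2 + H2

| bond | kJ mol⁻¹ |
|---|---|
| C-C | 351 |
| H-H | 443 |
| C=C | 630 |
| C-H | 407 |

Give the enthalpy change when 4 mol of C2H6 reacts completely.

ΔH = +368 kJ

Bonds broken (reactants):
  C-C: 1 × 351 = 351
  C-H: 6 × 407 = 2442
  Σ(broken) = 2793 kJ
Bonds formed (products):
  C-H: 4 × 407 = 1628
  C=C: 1 × 630 = 630
  H-H: 1 × 443 = 443
  Σ(formed) = 2701 kJ
ΔH = Σ(broken) − Σ(formed) = 2793 − 2701 = +92 kJ
For 4× the reaction as written: 4 × (+92) = +368 kJ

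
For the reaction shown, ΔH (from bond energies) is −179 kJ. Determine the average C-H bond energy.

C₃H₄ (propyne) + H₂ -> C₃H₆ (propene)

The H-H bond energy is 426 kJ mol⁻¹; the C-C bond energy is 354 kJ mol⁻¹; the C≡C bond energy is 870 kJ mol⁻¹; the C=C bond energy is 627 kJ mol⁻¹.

D(C-H) ≈ 424 kJ/mol

Let D be the C-H bond energy.
Σ(broken) = 1×870 + 1×354 + 4×D + 1×426 = 1650 + 4D
Σ(formed) = 1×354 + 6×D + 1×627 = 981 + 6D
ΔH = Σ(broken) − Σ(formed) = (1650 + 4D) − (981 + 6D) = +669 − 2D
Setting this equal to −179 kJ gives 2D = 848, so D = 424 kJ/mol.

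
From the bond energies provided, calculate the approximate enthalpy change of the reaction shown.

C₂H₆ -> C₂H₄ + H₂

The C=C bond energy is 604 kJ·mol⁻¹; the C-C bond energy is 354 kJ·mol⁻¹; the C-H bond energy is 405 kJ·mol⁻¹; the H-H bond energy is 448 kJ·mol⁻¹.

ΔH ≈ +112 kJ

Bonds broken (reactants):
  C-C: 1 × 354 = 354
  C-H: 6 × 405 = 2430
  Σ(broken) = 2784 kJ
Bonds formed (products):
  C-H: 4 × 405 = 1620
  C=C: 1 × 604 = 604
  H-H: 1 × 448 = 448
  Σ(formed) = 2672 kJ
ΔH = Σ(broken) − Σ(formed) = 2784 − 2672 = +112 kJ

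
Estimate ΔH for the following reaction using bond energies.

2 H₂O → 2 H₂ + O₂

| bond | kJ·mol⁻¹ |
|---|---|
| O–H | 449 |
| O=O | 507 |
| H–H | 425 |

Bonds broken (reactants):
  O–H: 4 × 449 = 1796
  Σ(broken) = 1796 kJ
Bonds formed (products):
  H–H: 2 × 425 = 850
  O=O: 1 × 507 = 507
  Σ(formed) = 1357 kJ
ΔH = Σ(broken) − Σ(formed) = 1796 − 1357 = +439 kJ

ΔH ≈ +439 kJ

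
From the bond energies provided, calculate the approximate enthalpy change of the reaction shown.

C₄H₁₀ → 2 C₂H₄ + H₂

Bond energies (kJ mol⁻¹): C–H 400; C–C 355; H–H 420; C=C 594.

Bonds broken (reactants):
  C–C: 3 × 355 = 1065
  C–H: 10 × 400 = 4000
  Σ(broken) = 5065 kJ
Bonds formed (products):
  C–H: 8 × 400 = 3200
  C=C: 2 × 594 = 1188
  H–H: 1 × 420 = 420
  Σ(formed) = 4808 kJ
ΔH = Σ(broken) − Σ(formed) = 5065 − 4808 = +257 kJ

ΔH ≈ +257 kJ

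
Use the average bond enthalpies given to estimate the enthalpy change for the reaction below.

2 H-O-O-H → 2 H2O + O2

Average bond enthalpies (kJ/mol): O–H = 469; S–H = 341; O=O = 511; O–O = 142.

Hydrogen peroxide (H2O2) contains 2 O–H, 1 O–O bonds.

ΔH ≈ −227 kJ

Bonds broken (reactants):
  O–H: 4 × 469 = 1876
  O–O: 2 × 142 = 284
  Σ(broken) = 2160 kJ
Bonds formed (products):
  O–H: 4 × 469 = 1876
  O=O: 1 × 511 = 511
  Σ(formed) = 2387 kJ
ΔH = Σ(broken) − Σ(formed) = 2160 − 2387 = −227 kJ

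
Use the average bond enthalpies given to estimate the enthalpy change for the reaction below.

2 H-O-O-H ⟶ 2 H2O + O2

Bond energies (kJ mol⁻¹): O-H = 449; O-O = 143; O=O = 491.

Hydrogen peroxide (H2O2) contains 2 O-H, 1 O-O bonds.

ΔH ≈ −205 kJ

Bonds broken (reactants):
  O-H: 4 × 449 = 1796
  O-O: 2 × 143 = 286
  Σ(broken) = 2082 kJ
Bonds formed (products):
  O-H: 4 × 449 = 1796
  O=O: 1 × 491 = 491
  Σ(formed) = 2287 kJ
ΔH = Σ(broken) − Σ(formed) = 2082 − 2287 = −205 kJ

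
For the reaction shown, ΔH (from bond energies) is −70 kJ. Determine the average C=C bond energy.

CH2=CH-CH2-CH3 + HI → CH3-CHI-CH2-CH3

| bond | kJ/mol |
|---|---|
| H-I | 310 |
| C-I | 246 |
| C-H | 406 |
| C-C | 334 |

D(C=C) ≈ 606 kJ/mol

Let D be the C=C bond energy.
Σ(broken) = 2×334 + 8×406 + 1×D + 1×310 = 4226 + D
Σ(formed) = 3×334 + 9×406 + 1×246 = 4902
ΔH = Σ(broken) − Σ(formed) = (4226 + D) − (4902) = −676 + D
Setting this equal to −70 kJ gives D = 606 kJ/mol.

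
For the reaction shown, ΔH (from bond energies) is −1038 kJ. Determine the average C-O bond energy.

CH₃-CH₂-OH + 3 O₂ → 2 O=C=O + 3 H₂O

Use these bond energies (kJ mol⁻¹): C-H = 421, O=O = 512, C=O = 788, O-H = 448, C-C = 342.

D(C-O) ≈ 371 kJ/mol

Let D be the C-O bond energy.
Σ(broken) = 1×342 + 5×421 + 1×D + 1×448 + 3×512 = 4431 + D
Σ(formed) = 4×788 + 6×448 = 5840
ΔH = Σ(broken) − Σ(formed) = (4431 + D) − (5840) = −1409 + D
Setting this equal to −1038 kJ gives D = 371 kJ/mol.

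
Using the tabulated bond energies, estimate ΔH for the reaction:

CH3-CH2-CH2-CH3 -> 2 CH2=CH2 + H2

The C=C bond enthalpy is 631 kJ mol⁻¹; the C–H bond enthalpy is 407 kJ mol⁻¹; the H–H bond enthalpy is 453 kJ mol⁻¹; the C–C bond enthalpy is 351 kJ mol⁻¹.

Bonds broken (reactants):
  C–C: 3 × 351 = 1053
  C–H: 10 × 407 = 4070
  Σ(broken) = 5123 kJ
Bonds formed (products):
  C–H: 8 × 407 = 3256
  C=C: 2 × 631 = 1262
  H–H: 1 × 453 = 453
  Σ(formed) = 4971 kJ
ΔH = Σ(broken) − Σ(formed) = 5123 − 4971 = +152 kJ

ΔH ≈ +152 kJ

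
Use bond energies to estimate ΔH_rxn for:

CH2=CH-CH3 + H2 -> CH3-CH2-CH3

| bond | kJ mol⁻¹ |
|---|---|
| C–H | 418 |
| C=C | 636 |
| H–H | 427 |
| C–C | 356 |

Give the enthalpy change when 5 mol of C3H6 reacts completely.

ΔH = −645 kJ

Bonds broken (reactants):
  C–C: 1 × 356 = 356
  C–H: 6 × 418 = 2508
  C=C: 1 × 636 = 636
  H–H: 1 × 427 = 427
  Σ(broken) = 3927 kJ
Bonds formed (products):
  C–C: 2 × 356 = 712
  C–H: 8 × 418 = 3344
  Σ(formed) = 4056 kJ
ΔH = Σ(broken) − Σ(formed) = 3927 − 4056 = −129 kJ
For 5× the reaction as written: 5 × (−129) = −645 kJ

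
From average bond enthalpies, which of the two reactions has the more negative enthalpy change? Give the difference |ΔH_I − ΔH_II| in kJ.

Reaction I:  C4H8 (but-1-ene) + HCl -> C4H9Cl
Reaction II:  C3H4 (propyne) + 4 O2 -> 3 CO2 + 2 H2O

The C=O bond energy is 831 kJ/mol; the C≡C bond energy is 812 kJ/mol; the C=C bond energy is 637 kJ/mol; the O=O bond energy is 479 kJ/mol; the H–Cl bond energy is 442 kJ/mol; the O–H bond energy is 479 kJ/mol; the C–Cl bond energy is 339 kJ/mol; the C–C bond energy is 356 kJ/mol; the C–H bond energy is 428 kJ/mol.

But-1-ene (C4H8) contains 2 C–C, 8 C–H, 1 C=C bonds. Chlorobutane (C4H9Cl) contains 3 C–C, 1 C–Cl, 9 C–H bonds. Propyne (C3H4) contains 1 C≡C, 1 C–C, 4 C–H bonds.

Reaction II, by 2062 kJ

Reaction I:
  Bonds broken (reactants):
    C–C: 2 × 356 = 712
    C–H: 8 × 428 = 3424
    C=C: 1 × 637 = 637
    H–Cl: 1 × 442 = 442
    Σ(broken) = 5215 kJ
  Bonds formed (products):
    C–C: 3 × 356 = 1068
    C–Cl: 1 × 339 = 339
    C–H: 9 × 428 = 3852
    Σ(formed) = 5259 kJ
  ΔH_I = 5215 − 5259 = −44 kJ
Reaction II:
  Bonds broken (reactants):
    C≡C: 1 × 812 = 812
    C–C: 1 × 356 = 356
    C–H: 4 × 428 = 1712
    O=O: 4 × 479 = 1916
    Σ(broken) = 4796 kJ
  Bonds formed (products):
    C=O: 6 × 831 = 4986
    O–H: 4 × 479 = 1916
    Σ(formed) = 6902 kJ
  ΔH_II = 4796 − 6902 = −2106 kJ
ΔH_I − ΔH_II = +2062 kJ, so reaction II has the more negative ΔH; |ΔH_I − ΔH_II| = 2062 kJ.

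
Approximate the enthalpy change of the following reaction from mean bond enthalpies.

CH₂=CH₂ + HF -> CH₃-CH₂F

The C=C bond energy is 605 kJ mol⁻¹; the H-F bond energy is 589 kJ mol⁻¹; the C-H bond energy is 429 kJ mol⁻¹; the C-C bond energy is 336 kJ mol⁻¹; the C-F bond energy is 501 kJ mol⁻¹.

ΔH ≈ −72 kJ

Bonds broken (reactants):
  C-H: 4 × 429 = 1716
  C=C: 1 × 605 = 605
  H-F: 1 × 589 = 589
  Σ(broken) = 2910 kJ
Bonds formed (products):
  C-C: 1 × 336 = 336
  C-F: 1 × 501 = 501
  C-H: 5 × 429 = 2145
  Σ(formed) = 2982 kJ
ΔH = Σ(broken) − Σ(formed) = 2910 − 2982 = −72 kJ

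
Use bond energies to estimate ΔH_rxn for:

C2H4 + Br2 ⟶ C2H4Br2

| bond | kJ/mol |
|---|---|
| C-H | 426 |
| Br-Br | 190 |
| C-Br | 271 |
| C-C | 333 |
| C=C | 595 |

Bonds broken (reactants):
  Br-Br: 1 × 190 = 190
  C-H: 4 × 426 = 1704
  C=C: 1 × 595 = 595
  Σ(broken) = 2489 kJ
Bonds formed (products):
  C-Br: 2 × 271 = 542
  C-C: 1 × 333 = 333
  C-H: 4 × 426 = 1704
  Σ(formed) = 2579 kJ
ΔH = Σ(broken) − Σ(formed) = 2489 − 2579 = −90 kJ

ΔH ≈ −90 kJ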